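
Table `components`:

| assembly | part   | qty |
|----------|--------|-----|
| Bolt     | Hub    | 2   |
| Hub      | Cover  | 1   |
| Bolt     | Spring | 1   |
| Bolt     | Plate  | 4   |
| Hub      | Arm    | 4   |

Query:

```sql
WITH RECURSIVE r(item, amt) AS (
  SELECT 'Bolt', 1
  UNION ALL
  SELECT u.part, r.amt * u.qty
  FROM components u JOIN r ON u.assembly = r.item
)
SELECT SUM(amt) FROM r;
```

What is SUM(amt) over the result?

18

Base: (Bolt, amt=1).
Iteration 1: components of {Bolt} -> Hub = 1*2 = 2, Plate = 1*4 = 4, Spring = 1*1 = 1.
Iteration 2: components of {Hub,Plate,Spring} -> Arm = 2*4 = 8, Cover = 2*1 = 2.
Iteration 3: no further components; recursion stops.
SUM(amt) = 1 + 2 + 1 + 4 + 2 + 8 = 18.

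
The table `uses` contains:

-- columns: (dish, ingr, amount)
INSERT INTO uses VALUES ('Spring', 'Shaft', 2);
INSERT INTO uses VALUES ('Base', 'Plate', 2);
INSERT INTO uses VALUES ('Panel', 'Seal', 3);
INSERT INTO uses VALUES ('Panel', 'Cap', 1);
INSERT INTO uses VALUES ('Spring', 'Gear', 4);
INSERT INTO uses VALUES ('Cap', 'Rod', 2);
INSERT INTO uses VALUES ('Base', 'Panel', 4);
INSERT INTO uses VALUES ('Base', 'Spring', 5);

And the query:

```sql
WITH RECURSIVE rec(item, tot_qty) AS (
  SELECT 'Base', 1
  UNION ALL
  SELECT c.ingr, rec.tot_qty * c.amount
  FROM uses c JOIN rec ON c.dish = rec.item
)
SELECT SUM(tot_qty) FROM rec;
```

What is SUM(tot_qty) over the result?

66

Base: (Base, tot_qty=1).
Iteration 1: components of {Base} -> Panel = 1*4 = 4, Plate = 1*2 = 2, Spring = 1*5 = 5.
Iteration 2: components of {Panel,Plate,Spring} -> Cap = 4*1 = 4, Gear = 5*4 = 20, Seal = 4*3 = 12, Shaft = 5*2 = 10.
Iteration 3: components of {Cap,Gear,Seal,Shaft} -> Rod = 4*2 = 8.
Iteration 4: no further components; recursion stops.
SUM(tot_qty) = 1 + 5 + 2 + 4 + 20 + 10 + 12 + 4 + 8 = 66.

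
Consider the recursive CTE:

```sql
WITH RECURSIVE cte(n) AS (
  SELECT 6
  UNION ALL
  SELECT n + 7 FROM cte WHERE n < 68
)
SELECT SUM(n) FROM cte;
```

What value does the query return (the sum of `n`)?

Base: n=6.
Iteration 1: 6 < 68 holds -> n = 6 + 7 = 13.
Iteration 2: 13 < 68 holds -> n = 13 + 7 = 20.
Iteration 3: 20 < 68 holds -> n = 20 + 7 = 27.
Iteration 4: 27 < 68 holds -> n = 27 + 7 = 34.
Iteration 5: 34 < 68 holds -> n = 34 + 7 = 41.
Iteration 6: 41 < 68 holds -> n = 41 + 7 = 48.
Iteration 7: 48 < 68 holds -> n = 48 + 7 = 55.
Iteration 8: 55 < 68 holds -> n = 55 + 7 = 62.
Iteration 9: 62 < 68 holds -> n = 62 + 7 = 69.
Iteration 10: 69 < 68 fails; recursion stops.
SUM(n) = 6 + 13 + 20 + 27 + 34 + 41 + 48 + 55 + 62 + 69 = 375.

375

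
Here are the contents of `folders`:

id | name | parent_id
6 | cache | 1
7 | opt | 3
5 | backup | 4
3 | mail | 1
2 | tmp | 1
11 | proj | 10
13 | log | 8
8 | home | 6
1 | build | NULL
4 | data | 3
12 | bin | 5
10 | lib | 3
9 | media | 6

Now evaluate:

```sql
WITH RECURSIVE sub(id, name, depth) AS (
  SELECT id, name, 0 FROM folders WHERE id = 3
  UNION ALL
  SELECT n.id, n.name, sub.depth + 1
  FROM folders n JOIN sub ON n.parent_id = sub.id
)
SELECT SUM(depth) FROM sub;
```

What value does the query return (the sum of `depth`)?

Base: id=3 (mail) at depth 0.
Iteration 1: rows with parent_id in {3} -> data (id 4, depth 1), opt (id 7, depth 1), lib (id 10, depth 1).
Iteration 2: rows with parent_id in {4,7,10} -> backup (id 5, depth 2), proj (id 11, depth 2).
Iteration 3: rows with parent_id in {5,11} -> bin (id 12, depth 3).
Iteration 4: no rows with parent_id in {12}; recursion stops.
SUM(depth) = 0 + 1 + 1 + 1 + 2 + 2 + 3 = 10.

10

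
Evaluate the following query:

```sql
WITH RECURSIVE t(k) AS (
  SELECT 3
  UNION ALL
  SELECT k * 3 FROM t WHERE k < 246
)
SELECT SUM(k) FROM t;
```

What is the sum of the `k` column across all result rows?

Base: k=3.
Iteration 1: 3 < 246 holds -> k = 3 * 3 = 9.
Iteration 2: 9 < 246 holds -> k = 9 * 3 = 27.
Iteration 3: 27 < 246 holds -> k = 27 * 3 = 81.
Iteration 4: 81 < 246 holds -> k = 81 * 3 = 243.
Iteration 5: 243 < 246 holds -> k = 243 * 3 = 729.
Iteration 6: 729 < 246 fails; recursion stops.
SUM(k) = 3 + 9 + 27 + 81 + 243 + 729 = 1092.

1092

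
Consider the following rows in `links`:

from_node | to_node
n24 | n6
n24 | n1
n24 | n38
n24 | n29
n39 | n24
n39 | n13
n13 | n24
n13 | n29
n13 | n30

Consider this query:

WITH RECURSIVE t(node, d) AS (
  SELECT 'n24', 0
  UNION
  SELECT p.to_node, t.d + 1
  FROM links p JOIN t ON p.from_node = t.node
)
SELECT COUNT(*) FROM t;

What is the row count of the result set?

5

Base: (n24, d=0).
Iteration 1: edges from {n24} -> (n1, d=1), (n29, d=1), (n38, d=1), (n6, d=1).
Iteration 2: no outgoing edges from {n1,n29,n38,n6}; recursion stops.
Total rows emitted: 5.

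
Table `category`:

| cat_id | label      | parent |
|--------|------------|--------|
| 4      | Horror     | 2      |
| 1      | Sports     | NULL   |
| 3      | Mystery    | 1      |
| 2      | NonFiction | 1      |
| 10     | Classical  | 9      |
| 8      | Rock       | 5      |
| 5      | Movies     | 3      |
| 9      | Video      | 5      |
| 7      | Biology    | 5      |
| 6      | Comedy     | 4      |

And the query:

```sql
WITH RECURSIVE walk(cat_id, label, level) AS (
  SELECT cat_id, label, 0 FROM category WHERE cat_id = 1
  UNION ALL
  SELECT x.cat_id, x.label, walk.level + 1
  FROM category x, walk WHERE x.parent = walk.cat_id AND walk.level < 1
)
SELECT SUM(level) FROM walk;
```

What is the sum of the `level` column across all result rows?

Base: cat_id=1 (Sports) at level 0.
Iteration 1: rows with parent in {1} -> NonFiction (id 2, level 1), Mystery (id 3, level 1).
Iteration 2: level < 1 fails for all current rows; recursion stops.
SUM(level) = 0 + 1 + 1 = 2.

2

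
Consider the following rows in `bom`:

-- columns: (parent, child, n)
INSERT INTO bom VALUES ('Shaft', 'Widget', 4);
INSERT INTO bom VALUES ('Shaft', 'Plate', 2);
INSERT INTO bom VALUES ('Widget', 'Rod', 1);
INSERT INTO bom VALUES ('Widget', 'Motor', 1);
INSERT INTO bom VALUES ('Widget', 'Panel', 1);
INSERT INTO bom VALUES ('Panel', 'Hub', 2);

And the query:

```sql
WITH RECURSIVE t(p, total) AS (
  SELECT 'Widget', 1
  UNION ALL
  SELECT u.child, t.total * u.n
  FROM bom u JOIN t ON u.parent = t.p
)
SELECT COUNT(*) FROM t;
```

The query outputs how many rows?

5

Base: (Widget, total=1).
Iteration 1: components of {Widget} -> Motor = 1*1 = 1, Panel = 1*1 = 1, Rod = 1*1 = 1.
Iteration 2: components of {Motor,Panel,Rod} -> Hub = 1*2 = 2.
Iteration 3: no further components; recursion stops.
Total rows emitted: 5.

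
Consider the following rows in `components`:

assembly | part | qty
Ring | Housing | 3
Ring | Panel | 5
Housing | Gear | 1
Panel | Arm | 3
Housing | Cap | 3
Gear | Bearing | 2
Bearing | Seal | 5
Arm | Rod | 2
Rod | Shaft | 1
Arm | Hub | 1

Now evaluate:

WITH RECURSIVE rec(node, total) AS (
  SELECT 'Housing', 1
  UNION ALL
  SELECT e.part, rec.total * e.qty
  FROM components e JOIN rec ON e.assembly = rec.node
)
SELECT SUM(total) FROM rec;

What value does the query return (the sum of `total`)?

17

Base: (Housing, total=1).
Iteration 1: components of {Housing} -> Cap = 1*3 = 3, Gear = 1*1 = 1.
Iteration 2: components of {Cap,Gear} -> Bearing = 1*2 = 2.
Iteration 3: components of {Bearing} -> Seal = 2*5 = 10.
Iteration 4: no further components; recursion stops.
SUM(total) = 1 + 1 + 3 + 2 + 10 = 17.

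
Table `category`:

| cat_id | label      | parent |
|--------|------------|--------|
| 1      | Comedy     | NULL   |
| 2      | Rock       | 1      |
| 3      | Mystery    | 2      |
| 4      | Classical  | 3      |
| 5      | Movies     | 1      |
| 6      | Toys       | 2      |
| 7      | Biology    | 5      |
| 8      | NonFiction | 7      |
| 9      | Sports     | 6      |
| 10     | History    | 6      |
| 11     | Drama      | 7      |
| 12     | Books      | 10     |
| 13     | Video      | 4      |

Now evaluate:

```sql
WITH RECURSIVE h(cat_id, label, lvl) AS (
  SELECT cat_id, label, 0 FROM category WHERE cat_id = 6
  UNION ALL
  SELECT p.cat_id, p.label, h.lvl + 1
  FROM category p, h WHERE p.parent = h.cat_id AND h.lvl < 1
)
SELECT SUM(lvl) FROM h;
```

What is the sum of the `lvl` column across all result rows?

Base: cat_id=6 (Toys) at lvl 0.
Iteration 1: rows with parent in {6} -> Sports (id 9, lvl 1), History (id 10, lvl 1).
Iteration 2: lvl < 1 fails for all current rows; recursion stops.
SUM(lvl) = 0 + 1 + 1 = 2.

2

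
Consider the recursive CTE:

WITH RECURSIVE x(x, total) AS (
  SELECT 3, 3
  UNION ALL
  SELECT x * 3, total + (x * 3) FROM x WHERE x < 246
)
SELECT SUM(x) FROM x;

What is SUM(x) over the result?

Base: x=3, total=3.
Iteration 1: 3 < 246 holds -> x = 3 * 3 = 9, total = 3 + 9 = 12.
Iteration 2: 9 < 246 holds -> x = 9 * 3 = 27, total = 12 + 27 = 39.
Iteration 3: 27 < 246 holds -> x = 27 * 3 = 81, total = 39 + 81 = 120.
Iteration 4: 81 < 246 holds -> x = 81 * 3 = 243, total = 120 + 243 = 363.
Iteration 5: 243 < 246 holds -> x = 243 * 3 = 729, total = 363 + 729 = 1092.
Iteration 6: 729 < 246 fails; recursion stops.
SUM(x) = 3 + 9 + 27 + 81 + 243 + 729 = 1092.

1092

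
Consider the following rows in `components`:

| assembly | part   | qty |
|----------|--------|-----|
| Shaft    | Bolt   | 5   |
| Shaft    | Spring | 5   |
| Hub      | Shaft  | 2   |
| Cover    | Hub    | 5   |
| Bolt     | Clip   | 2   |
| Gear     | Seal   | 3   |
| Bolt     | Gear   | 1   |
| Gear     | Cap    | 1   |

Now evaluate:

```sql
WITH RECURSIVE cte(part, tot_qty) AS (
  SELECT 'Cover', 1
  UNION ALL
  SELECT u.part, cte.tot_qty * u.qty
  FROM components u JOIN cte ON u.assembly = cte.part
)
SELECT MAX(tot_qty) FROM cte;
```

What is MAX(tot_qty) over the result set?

150

Base: (Cover, tot_qty=1).
Iteration 1: components of {Cover} -> Hub = 1*5 = 5.
Iteration 2: components of {Hub} -> Shaft = 5*2 = 10.
Iteration 3: components of {Shaft} -> Bolt = 10*5 = 50, Spring = 10*5 = 50.
Iteration 4: components of {Bolt,Spring} -> Clip = 50*2 = 100, Gear = 50*1 = 50.
Iteration 5: components of {Clip,Gear} -> Cap = 50*1 = 50, Seal = 50*3 = 150.
Iteration 6: no further components; recursion stops.
tot_qty values: 1, 5, 10, 50, 50, 50, 100, 50, 150; the maximum is 150.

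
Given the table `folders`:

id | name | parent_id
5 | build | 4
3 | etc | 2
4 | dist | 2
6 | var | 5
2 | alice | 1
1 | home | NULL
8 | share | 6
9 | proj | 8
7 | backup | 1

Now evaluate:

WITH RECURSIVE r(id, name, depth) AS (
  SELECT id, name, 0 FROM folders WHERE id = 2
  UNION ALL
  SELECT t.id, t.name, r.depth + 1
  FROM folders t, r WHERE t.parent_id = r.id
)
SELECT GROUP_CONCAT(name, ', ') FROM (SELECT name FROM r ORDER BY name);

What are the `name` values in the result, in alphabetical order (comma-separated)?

alice, build, dist, etc, proj, share, var

Base: id=2 (alice) at depth 0.
Iteration 1: rows with parent_id in {2} -> etc (id 3, depth 1), dist (id 4, depth 1).
Iteration 2: rows with parent_id in {3,4} -> build (id 5, depth 2).
Iteration 3: rows with parent_id in {5} -> var (id 6, depth 3).
Iteration 4: rows with parent_id in {6} -> share (id 8, depth 4).
Iteration 5: rows with parent_id in {8} -> proj (id 9, depth 5).
Iteration 6: no rows with parent_id in {9}; recursion stops.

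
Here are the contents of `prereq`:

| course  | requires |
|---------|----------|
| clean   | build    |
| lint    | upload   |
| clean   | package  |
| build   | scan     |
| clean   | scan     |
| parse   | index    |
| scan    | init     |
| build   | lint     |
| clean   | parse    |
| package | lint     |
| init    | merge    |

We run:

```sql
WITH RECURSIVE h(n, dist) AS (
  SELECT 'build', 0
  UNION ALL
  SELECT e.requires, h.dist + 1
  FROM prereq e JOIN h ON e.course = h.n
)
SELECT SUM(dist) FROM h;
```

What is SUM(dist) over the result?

9

Base: (build, dist=0).
Iteration 1: edges from {build} -> (lint, dist=1), (scan, dist=1).
Iteration 2: edges from {lint,scan} -> (init, dist=2), (upload, dist=2).
Iteration 3: edges from {init,upload} -> (merge, dist=3).
Iteration 4: no outgoing edges from {merge}; recursion stops.
SUM(dist) = 0 + 1 + 1 + 2 + 2 + 3 = 9.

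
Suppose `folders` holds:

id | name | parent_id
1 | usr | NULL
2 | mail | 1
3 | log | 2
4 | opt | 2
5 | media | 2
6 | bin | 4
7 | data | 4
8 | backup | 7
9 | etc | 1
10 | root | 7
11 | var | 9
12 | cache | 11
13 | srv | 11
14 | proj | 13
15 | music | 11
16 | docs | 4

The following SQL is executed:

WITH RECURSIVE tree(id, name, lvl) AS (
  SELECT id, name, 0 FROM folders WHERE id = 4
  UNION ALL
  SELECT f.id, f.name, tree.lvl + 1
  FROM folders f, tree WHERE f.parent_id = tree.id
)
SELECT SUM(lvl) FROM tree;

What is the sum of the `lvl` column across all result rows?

7

Base: id=4 (opt) at lvl 0.
Iteration 1: rows with parent_id in {4} -> bin (id 6, lvl 1), data (id 7, lvl 1), docs (id 16, lvl 1).
Iteration 2: rows with parent_id in {6,7,16} -> backup (id 8, lvl 2), root (id 10, lvl 2).
Iteration 3: no rows with parent_id in {8,10}; recursion stops.
SUM(lvl) = 0 + 1 + 1 + 1 + 2 + 2 = 7.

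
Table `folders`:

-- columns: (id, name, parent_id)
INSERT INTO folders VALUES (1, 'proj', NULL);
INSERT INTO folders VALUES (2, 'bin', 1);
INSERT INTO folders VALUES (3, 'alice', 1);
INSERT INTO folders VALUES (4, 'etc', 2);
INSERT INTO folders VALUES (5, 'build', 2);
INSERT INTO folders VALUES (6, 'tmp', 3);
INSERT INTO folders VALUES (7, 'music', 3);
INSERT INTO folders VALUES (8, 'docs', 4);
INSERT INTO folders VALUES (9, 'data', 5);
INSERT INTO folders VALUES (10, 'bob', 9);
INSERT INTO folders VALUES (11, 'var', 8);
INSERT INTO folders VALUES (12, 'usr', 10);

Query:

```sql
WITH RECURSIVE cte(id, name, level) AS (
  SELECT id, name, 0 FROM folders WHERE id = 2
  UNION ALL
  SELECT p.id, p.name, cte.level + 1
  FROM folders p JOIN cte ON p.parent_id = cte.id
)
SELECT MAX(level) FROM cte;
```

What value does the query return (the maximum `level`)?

4

Base: id=2 (bin) at level 0.
Iteration 1: rows with parent_id in {2} -> etc (id 4, level 1), build (id 5, level 1).
Iteration 2: rows with parent_id in {4,5} -> docs (id 8, level 2), data (id 9, level 2).
Iteration 3: rows with parent_id in {8,9} -> bob (id 10, level 3), var (id 11, level 3).
Iteration 4: rows with parent_id in {10,11} -> usr (id 12, level 4).
Iteration 5: no rows with parent_id in {12}; recursion stops.
level values: 0, 1, 1, 2, 2, 3, 3, 4; the maximum is 4.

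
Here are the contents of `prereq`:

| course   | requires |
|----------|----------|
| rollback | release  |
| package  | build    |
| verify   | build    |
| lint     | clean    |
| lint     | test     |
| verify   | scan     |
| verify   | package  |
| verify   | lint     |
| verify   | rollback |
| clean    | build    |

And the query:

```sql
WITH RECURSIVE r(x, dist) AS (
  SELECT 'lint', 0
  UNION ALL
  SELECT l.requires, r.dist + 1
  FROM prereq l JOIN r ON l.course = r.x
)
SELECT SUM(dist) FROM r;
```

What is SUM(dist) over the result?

4

Base: (lint, dist=0).
Iteration 1: edges from {lint} -> (clean, dist=1), (test, dist=1).
Iteration 2: edges from {clean,test} -> (build, dist=2).
Iteration 3: no outgoing edges from {build}; recursion stops.
SUM(dist) = 0 + 1 + 1 + 2 = 4.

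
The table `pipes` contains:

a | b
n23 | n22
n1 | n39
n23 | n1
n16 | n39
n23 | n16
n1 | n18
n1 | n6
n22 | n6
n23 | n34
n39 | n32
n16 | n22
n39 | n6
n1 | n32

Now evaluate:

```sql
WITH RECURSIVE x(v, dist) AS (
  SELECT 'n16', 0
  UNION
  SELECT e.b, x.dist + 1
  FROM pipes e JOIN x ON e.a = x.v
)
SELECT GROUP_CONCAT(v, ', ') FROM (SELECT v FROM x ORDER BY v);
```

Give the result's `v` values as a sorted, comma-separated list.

n16, n22, n32, n39, n6

Base: (n16, dist=0).
Iteration 1: edges from {n16} -> (n22, dist=1), (n39, dist=1).
Iteration 2: edges from {n22,n39} -> (n32, dist=2), (n6, dist=2). [UNION drops 1 duplicate row(s)]
Iteration 3: no outgoing edges from {n32,n6}; recursion stops.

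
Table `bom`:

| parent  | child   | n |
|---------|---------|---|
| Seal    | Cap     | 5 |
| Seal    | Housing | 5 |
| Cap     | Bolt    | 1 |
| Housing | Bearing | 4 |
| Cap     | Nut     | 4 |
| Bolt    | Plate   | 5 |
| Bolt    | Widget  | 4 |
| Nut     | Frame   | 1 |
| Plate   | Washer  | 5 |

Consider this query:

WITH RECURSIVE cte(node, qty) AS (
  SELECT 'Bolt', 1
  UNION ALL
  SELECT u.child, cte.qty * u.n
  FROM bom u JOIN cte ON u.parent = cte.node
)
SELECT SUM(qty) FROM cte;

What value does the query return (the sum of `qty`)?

Base: (Bolt, qty=1).
Iteration 1: components of {Bolt} -> Plate = 1*5 = 5, Widget = 1*4 = 4.
Iteration 2: components of {Plate,Widget} -> Washer = 5*5 = 25.
Iteration 3: no further components; recursion stops.
SUM(qty) = 1 + 5 + 4 + 25 = 35.

35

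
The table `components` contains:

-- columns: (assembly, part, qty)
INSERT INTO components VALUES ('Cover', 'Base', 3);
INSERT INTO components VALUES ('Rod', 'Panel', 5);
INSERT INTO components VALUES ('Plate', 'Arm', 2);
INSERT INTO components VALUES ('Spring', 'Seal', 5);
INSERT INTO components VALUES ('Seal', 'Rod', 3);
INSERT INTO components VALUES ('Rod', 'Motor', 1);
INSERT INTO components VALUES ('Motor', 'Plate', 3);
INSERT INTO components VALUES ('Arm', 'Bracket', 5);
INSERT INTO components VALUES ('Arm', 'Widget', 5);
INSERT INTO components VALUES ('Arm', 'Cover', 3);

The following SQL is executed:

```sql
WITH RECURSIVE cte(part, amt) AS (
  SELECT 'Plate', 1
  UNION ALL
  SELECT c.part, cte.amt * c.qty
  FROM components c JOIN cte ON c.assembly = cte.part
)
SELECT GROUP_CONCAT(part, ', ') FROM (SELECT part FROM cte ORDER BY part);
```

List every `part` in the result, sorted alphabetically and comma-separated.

Base: (Plate, amt=1).
Iteration 1: components of {Plate} -> Arm = 1*2 = 2.
Iteration 2: components of {Arm} -> Bracket = 2*5 = 10, Cover = 2*3 = 6, Widget = 2*5 = 10.
Iteration 3: components of {Bracket,Cover,Widget} -> Base = 6*3 = 18.
Iteration 4: no further components; recursion stops.

Arm, Base, Bracket, Cover, Plate, Widget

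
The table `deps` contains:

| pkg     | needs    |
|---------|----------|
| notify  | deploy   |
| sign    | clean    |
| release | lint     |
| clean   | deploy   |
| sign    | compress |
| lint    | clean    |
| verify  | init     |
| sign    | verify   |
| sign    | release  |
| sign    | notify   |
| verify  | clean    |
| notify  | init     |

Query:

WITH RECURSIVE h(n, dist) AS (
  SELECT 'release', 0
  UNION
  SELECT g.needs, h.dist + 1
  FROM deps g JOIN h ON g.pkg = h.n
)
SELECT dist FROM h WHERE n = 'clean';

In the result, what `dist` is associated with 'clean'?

Base: (release, dist=0).
Iteration 1: edges from {release} -> (lint, dist=1).
Iteration 2: edges from {lint} -> (clean, dist=2).
Iteration 3: edges from {clean} -> (deploy, dist=3).
Iteration 4: no outgoing edges from {deploy}; recursion stops.

2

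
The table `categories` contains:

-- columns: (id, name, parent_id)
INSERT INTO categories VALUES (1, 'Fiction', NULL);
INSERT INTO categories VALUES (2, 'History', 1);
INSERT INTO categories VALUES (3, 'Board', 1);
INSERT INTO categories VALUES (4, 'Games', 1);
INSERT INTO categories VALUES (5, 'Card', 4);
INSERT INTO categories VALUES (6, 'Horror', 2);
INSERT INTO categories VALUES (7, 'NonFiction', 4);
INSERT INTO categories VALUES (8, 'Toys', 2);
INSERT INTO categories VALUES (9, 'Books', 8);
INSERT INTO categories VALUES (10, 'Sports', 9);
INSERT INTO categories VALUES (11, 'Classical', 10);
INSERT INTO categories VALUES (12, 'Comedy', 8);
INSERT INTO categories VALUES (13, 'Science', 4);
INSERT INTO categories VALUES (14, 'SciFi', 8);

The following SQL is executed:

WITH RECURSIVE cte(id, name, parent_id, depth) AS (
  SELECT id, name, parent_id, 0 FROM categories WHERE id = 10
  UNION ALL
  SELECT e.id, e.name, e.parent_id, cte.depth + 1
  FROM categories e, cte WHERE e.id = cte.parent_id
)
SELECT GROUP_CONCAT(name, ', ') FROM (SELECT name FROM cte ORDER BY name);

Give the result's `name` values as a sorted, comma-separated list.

Base: id=10 (Sports), parent_id=9, depth 0.
Iteration 1: join on id=9 -> Books (id 9, parent_id=8, depth 1).
Iteration 2: join on id=8 -> Toys (id 8, parent_id=2, depth 2).
Iteration 3: join on id=2 -> History (id 2, parent_id=1, depth 3).
Iteration 4: join on id=1 -> Fiction (id 1, parent_id=NULL, depth 4).
Iteration 5: parent_id is NULL; no match; recursion stops.

Books, Fiction, History, Sports, Toys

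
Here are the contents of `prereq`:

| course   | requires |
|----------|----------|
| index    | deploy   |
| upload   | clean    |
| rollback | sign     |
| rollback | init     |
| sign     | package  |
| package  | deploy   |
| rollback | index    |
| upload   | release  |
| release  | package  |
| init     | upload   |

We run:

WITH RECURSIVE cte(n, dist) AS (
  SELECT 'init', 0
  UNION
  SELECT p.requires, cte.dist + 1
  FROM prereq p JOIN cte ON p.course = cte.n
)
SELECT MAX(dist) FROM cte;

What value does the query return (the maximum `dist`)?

4

Base: (init, dist=0).
Iteration 1: edges from {init} -> (upload, dist=1).
Iteration 2: edges from {upload} -> (clean, dist=2), (release, dist=2).
Iteration 3: edges from {clean,release} -> (package, dist=3).
Iteration 4: edges from {package} -> (deploy, dist=4).
Iteration 5: no outgoing edges from {deploy}; recursion stops.
dist values: 0, 1, 2, 2, 3, 4; the maximum is 4.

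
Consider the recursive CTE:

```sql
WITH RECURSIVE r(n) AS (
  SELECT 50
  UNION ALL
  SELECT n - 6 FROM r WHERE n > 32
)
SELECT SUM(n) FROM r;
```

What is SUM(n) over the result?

Base: n=50.
Iteration 1: 50 > 32 holds -> n = 50 - 6 = 44.
Iteration 2: 44 > 32 holds -> n = 44 - 6 = 38.
Iteration 3: 38 > 32 holds -> n = 38 - 6 = 32.
Iteration 4: 32 > 32 fails; recursion stops.
SUM(n) = 50 + 44 + 38 + 32 = 164.

164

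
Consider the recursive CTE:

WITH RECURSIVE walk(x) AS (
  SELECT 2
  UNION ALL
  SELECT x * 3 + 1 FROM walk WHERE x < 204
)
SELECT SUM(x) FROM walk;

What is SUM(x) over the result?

Base: x=2.
Iteration 1: 2 < 204 holds -> x = 2 * 3 + 1 = 7.
Iteration 2: 7 < 204 holds -> x = 7 * 3 + 1 = 22.
Iteration 3: 22 < 204 holds -> x = 22 * 3 + 1 = 67.
Iteration 4: 67 < 204 holds -> x = 67 * 3 + 1 = 202.
Iteration 5: 202 < 204 holds -> x = 202 * 3 + 1 = 607.
Iteration 6: 607 < 204 fails; recursion stops.
SUM(x) = 2 + 7 + 22 + 67 + 202 + 607 = 907.

907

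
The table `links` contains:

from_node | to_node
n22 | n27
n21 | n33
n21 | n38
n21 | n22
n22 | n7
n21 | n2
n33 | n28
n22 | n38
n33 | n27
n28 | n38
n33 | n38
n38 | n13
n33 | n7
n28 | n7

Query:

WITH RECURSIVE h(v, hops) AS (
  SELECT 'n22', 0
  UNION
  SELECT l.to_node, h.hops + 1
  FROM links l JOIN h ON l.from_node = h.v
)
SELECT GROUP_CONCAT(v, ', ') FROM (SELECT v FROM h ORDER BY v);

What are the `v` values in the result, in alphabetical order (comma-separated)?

Base: (n22, hops=0).
Iteration 1: edges from {n22} -> (n27, hops=1), (n38, hops=1), (n7, hops=1).
Iteration 2: edges from {n27,n38,n7} -> (n13, hops=2).
Iteration 3: no outgoing edges from {n13}; recursion stops.

n13, n22, n27, n38, n7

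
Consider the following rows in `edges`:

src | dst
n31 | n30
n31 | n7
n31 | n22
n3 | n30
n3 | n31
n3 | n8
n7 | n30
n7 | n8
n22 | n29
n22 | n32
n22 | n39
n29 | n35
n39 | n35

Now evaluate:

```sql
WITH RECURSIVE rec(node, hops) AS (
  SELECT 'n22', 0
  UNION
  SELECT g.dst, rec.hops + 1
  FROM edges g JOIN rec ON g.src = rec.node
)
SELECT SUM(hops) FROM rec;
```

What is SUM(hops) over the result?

5

Base: (n22, hops=0).
Iteration 1: edges from {n22} -> (n29, hops=1), (n32, hops=1), (n39, hops=1).
Iteration 2: edges from {n29,n32,n39} -> (n35, hops=2). [UNION drops 1 duplicate row(s)]
Iteration 3: no outgoing edges from {n35}; recursion stops.
SUM(hops) = 0 + 1 + 1 + 1 + 2 = 5.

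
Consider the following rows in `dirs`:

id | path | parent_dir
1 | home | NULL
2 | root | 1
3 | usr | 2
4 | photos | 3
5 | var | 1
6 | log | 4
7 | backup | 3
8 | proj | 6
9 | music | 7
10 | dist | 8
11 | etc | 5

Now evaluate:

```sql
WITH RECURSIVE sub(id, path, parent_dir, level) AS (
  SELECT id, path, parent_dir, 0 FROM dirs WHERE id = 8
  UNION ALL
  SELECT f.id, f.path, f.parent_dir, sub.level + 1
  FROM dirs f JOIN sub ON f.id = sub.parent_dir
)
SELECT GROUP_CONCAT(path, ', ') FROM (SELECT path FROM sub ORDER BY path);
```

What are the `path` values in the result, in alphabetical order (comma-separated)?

home, log, photos, proj, root, usr

Base: id=8 (proj), parent_dir=6, level 0.
Iteration 1: join on id=6 -> log (id 6, parent_dir=4, level 1).
Iteration 2: join on id=4 -> photos (id 4, parent_dir=3, level 2).
Iteration 3: join on id=3 -> usr (id 3, parent_dir=2, level 3).
Iteration 4: join on id=2 -> root (id 2, parent_dir=1, level 4).
Iteration 5: join on id=1 -> home (id 1, parent_dir=NULL, level 5).
Iteration 6: parent_dir is NULL; no match; recursion stops.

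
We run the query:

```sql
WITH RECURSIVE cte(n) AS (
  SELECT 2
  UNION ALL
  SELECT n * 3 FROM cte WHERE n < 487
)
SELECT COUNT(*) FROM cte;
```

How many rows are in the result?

7

Base: n=2.
Iteration 1: 2 < 487 holds -> n = 2 * 3 = 6.
Iteration 2: 6 < 487 holds -> n = 6 * 3 = 18.
Iteration 3: 18 < 487 holds -> n = 18 * 3 = 54.
Iteration 4: 54 < 487 holds -> n = 54 * 3 = 162.
Iteration 5: 162 < 487 holds -> n = 162 * 3 = 486.
Iteration 6: 486 < 487 holds -> n = 486 * 3 = 1458.
Iteration 7: 1458 < 487 fails; recursion stops.
Total rows emitted: 7.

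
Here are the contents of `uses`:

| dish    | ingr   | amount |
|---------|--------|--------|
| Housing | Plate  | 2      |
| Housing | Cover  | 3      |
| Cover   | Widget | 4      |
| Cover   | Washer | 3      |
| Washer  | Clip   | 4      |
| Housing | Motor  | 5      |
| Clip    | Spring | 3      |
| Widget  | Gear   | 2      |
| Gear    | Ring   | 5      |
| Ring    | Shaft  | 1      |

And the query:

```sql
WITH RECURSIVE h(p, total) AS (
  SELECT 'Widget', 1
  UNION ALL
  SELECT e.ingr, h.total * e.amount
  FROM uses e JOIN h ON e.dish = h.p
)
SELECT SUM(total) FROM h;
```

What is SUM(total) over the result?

23

Base: (Widget, total=1).
Iteration 1: components of {Widget} -> Gear = 1*2 = 2.
Iteration 2: components of {Gear} -> Ring = 2*5 = 10.
Iteration 3: components of {Ring} -> Shaft = 10*1 = 10.
Iteration 4: no further components; recursion stops.
SUM(total) = 1 + 2 + 10 + 10 = 23.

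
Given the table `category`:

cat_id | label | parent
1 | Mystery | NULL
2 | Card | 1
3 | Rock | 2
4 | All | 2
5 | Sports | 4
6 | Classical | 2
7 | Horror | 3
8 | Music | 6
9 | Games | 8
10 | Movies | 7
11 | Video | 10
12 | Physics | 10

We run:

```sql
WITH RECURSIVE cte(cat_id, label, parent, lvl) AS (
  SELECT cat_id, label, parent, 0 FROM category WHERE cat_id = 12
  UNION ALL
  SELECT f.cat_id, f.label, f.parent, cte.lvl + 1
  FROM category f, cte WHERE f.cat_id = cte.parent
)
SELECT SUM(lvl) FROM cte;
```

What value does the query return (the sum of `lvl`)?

Base: cat_id=12 (Physics), parent=10, lvl 0.
Iteration 1: join on cat_id=10 -> Movies (id 10, parent=7, lvl 1).
Iteration 2: join on cat_id=7 -> Horror (id 7, parent=3, lvl 2).
Iteration 3: join on cat_id=3 -> Rock (id 3, parent=2, lvl 3).
Iteration 4: join on cat_id=2 -> Card (id 2, parent=1, lvl 4).
Iteration 5: join on cat_id=1 -> Mystery (id 1, parent=NULL, lvl 5).
Iteration 6: parent is NULL; no match; recursion stops.
SUM(lvl) = 0 + 1 + 2 + 3 + 4 + 5 = 15.

15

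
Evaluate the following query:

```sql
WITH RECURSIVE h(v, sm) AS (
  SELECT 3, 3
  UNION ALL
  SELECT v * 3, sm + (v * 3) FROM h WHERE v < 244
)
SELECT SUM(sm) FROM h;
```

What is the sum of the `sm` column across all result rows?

1629

Base: v=3, sm=3.
Iteration 1: 3 < 244 holds -> v = 3 * 3 = 9, sm = 3 + 9 = 12.
Iteration 2: 9 < 244 holds -> v = 9 * 3 = 27, sm = 12 + 27 = 39.
Iteration 3: 27 < 244 holds -> v = 27 * 3 = 81, sm = 39 + 81 = 120.
Iteration 4: 81 < 244 holds -> v = 81 * 3 = 243, sm = 120 + 243 = 363.
Iteration 5: 243 < 244 holds -> v = 243 * 3 = 729, sm = 363 + 729 = 1092.
Iteration 6: 729 < 244 fails; recursion stops.
SUM(sm) = 3 + 12 + 39 + 120 + 363 + 1092 = 1629.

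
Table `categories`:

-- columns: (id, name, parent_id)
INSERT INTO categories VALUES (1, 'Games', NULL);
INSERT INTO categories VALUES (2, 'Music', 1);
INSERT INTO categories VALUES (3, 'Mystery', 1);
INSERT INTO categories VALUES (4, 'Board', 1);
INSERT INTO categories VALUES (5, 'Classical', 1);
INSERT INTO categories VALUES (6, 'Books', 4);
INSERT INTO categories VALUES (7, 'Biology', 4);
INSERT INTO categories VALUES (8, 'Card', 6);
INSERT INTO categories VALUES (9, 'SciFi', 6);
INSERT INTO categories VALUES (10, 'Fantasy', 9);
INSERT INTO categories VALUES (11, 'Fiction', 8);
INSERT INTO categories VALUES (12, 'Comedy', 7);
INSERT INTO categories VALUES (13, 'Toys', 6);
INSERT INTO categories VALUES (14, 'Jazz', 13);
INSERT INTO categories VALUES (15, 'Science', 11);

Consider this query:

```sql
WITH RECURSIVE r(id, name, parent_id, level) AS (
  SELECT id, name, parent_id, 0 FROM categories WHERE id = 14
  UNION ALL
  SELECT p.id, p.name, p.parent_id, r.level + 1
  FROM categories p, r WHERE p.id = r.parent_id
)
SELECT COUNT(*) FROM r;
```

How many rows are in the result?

Base: id=14 (Jazz), parent_id=13, level 0.
Iteration 1: join on id=13 -> Toys (id 13, parent_id=6, level 1).
Iteration 2: join on id=6 -> Books (id 6, parent_id=4, level 2).
Iteration 3: join on id=4 -> Board (id 4, parent_id=1, level 3).
Iteration 4: join on id=1 -> Games (id 1, parent_id=NULL, level 4).
Iteration 5: parent_id is NULL; no match; recursion stops.
Total rows emitted: 5.

5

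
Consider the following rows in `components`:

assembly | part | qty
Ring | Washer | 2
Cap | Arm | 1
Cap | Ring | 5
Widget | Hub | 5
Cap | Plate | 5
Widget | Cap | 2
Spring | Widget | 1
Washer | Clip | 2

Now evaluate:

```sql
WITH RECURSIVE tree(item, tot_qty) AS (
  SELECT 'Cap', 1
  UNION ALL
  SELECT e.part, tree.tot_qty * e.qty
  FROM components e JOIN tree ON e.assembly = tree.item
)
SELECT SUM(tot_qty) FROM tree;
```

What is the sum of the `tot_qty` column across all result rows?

Base: (Cap, tot_qty=1).
Iteration 1: components of {Cap} -> Arm = 1*1 = 1, Plate = 1*5 = 5, Ring = 1*5 = 5.
Iteration 2: components of {Arm,Plate,Ring} -> Washer = 5*2 = 10.
Iteration 3: components of {Washer} -> Clip = 10*2 = 20.
Iteration 4: no further components; recursion stops.
SUM(tot_qty) = 1 + 1 + 5 + 5 + 10 + 20 = 42.

42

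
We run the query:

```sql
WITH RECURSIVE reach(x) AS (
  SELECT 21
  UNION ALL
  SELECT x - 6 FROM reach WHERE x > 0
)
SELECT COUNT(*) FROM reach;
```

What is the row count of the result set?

5

Base: x=21.
Iteration 1: 21 > 0 holds -> x = 21 - 6 = 15.
Iteration 2: 15 > 0 holds -> x = 15 - 6 = 9.
Iteration 3: 9 > 0 holds -> x = 9 - 6 = 3.
Iteration 4: 3 > 0 holds -> x = 3 - 6 = -3.
Iteration 5: -3 > 0 fails; recursion stops.
Total rows emitted: 5.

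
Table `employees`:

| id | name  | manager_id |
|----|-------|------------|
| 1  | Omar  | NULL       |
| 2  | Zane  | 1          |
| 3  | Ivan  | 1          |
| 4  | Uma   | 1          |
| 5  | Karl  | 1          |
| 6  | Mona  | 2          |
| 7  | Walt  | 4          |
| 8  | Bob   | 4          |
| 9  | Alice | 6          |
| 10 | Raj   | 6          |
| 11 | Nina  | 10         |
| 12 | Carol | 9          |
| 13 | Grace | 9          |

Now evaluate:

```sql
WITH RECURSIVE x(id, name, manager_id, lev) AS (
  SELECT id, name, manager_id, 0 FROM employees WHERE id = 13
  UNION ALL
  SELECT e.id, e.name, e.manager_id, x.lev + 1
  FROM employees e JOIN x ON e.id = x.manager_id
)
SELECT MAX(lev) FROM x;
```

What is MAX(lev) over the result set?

Base: id=13 (Grace), manager_id=9, lev 0.
Iteration 1: join on id=9 -> Alice (id 9, manager_id=6, lev 1).
Iteration 2: join on id=6 -> Mona (id 6, manager_id=2, lev 2).
Iteration 3: join on id=2 -> Zane (id 2, manager_id=1, lev 3).
Iteration 4: join on id=1 -> Omar (id 1, manager_id=NULL, lev 4).
Iteration 5: manager_id is NULL; no match; recursion stops.
lev values: 0, 1, 2, 3, 4; the maximum is 4.

4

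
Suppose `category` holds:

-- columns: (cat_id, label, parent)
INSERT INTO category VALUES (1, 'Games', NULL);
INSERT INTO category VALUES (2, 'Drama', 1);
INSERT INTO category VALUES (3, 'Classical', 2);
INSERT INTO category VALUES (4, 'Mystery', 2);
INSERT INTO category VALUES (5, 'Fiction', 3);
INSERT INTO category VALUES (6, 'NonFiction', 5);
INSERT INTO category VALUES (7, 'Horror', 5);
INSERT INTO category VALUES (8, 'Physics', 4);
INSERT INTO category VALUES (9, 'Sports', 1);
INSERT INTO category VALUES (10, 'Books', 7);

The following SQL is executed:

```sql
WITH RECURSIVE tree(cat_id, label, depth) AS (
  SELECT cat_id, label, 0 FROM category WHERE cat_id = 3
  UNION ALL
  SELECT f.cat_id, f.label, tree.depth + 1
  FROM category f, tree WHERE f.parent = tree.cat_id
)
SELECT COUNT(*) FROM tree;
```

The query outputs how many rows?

Base: cat_id=3 (Classical) at depth 0.
Iteration 1: rows with parent in {3} -> Fiction (id 5, depth 1).
Iteration 2: rows with parent in {5} -> NonFiction (id 6, depth 2), Horror (id 7, depth 2).
Iteration 3: rows with parent in {6,7} -> Books (id 10, depth 3).
Iteration 4: no rows with parent in {10}; recursion stops.
Total rows emitted: 5.

5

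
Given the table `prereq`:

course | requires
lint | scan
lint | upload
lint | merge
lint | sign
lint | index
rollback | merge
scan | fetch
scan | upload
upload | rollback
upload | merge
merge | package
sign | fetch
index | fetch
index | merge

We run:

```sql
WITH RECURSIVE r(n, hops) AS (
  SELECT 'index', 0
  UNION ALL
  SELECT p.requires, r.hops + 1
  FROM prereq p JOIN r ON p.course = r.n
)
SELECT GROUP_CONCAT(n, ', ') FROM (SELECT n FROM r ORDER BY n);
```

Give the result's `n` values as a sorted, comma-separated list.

fetch, index, merge, package

Base: (index, hops=0).
Iteration 1: edges from {index} -> (fetch, hops=1), (merge, hops=1).
Iteration 2: edges from {fetch,merge} -> (package, hops=2).
Iteration 3: no outgoing edges from {package}; recursion stops.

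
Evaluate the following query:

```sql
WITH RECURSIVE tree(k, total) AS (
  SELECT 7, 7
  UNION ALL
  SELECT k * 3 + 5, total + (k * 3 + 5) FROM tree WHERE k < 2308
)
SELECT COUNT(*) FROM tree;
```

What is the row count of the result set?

Base: k=7, total=7.
Iteration 1: 7 < 2308 holds -> k = 7 * 3 + 5 = 26, total = 7 + 26 = 33.
Iteration 2: 26 < 2308 holds -> k = 26 * 3 + 5 = 83, total = 33 + 83 = 116.
Iteration 3: 83 < 2308 holds -> k = 83 * 3 + 5 = 254, total = 116 + 254 = 370.
Iteration 4: 254 < 2308 holds -> k = 254 * 3 + 5 = 767, total = 370 + 767 = 1137.
Iteration 5: 767 < 2308 holds -> k = 767 * 3 + 5 = 2306, total = 1137 + 2306 = 3443.
Iteration 6: 2306 < 2308 holds -> k = 2306 * 3 + 5 = 6923, total = 3443 + 6923 = 10366.
Iteration 7: 6923 < 2308 fails; recursion stops.
Total rows emitted: 7.

7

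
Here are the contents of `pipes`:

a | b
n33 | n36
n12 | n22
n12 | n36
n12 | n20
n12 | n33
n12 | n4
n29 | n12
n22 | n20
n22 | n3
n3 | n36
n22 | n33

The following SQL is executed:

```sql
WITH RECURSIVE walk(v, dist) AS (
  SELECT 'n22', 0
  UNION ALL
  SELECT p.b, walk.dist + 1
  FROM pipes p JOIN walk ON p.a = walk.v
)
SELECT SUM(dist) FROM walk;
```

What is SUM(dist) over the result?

Base: (n22, dist=0).
Iteration 1: edges from {n22} -> (n20, dist=1), (n3, dist=1), (n33, dist=1).
Iteration 2: edges from {n20,n3,n33} -> (n36, dist=2) x2. [UNION ALL keeps all 2 new rows, including repeats]
Iteration 3: no outgoing edges from {n36}; recursion stops.
SUM(dist) = 0 + 1 + 1 + 1 + 2 + 2 = 7.

7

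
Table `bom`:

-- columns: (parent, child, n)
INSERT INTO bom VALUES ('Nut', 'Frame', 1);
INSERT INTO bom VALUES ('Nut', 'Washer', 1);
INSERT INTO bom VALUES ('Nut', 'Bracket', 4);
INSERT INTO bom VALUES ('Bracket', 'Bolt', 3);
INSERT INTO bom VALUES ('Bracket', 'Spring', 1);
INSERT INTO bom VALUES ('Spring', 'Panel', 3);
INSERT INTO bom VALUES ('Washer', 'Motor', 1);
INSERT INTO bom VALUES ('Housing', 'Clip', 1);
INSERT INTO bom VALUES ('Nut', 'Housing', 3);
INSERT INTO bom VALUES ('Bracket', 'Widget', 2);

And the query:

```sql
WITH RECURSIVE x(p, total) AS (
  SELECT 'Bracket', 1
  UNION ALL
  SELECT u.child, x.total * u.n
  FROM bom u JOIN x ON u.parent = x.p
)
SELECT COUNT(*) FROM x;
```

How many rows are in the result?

Base: (Bracket, total=1).
Iteration 1: components of {Bracket} -> Bolt = 1*3 = 3, Spring = 1*1 = 1, Widget = 1*2 = 2.
Iteration 2: components of {Bolt,Spring,Widget} -> Panel = 1*3 = 3.
Iteration 3: no further components; recursion stops.
Total rows emitted: 5.

5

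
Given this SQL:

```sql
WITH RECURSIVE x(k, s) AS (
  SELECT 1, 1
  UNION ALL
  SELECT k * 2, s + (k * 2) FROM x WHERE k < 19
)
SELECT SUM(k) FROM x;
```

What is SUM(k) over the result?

63

Base: k=1, s=1.
Iteration 1: 1 < 19 holds -> k = 1 * 2 = 2, s = 1 + 2 = 3.
Iteration 2: 2 < 19 holds -> k = 2 * 2 = 4, s = 3 + 4 = 7.
Iteration 3: 4 < 19 holds -> k = 4 * 2 = 8, s = 7 + 8 = 15.
Iteration 4: 8 < 19 holds -> k = 8 * 2 = 16, s = 15 + 16 = 31.
Iteration 5: 16 < 19 holds -> k = 16 * 2 = 32, s = 31 + 32 = 63.
Iteration 6: 32 < 19 fails; recursion stops.
SUM(k) = 1 + 2 + 4 + 8 + 16 + 32 = 63.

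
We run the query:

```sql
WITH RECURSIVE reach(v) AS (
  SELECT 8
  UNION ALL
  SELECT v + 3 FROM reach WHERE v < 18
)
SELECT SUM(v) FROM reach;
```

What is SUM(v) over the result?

70

Base: v=8.
Iteration 1: 8 < 18 holds -> v = 8 + 3 = 11.
Iteration 2: 11 < 18 holds -> v = 11 + 3 = 14.
Iteration 3: 14 < 18 holds -> v = 14 + 3 = 17.
Iteration 4: 17 < 18 holds -> v = 17 + 3 = 20.
Iteration 5: 20 < 18 fails; recursion stops.
SUM(v) = 8 + 11 + 14 + 17 + 20 = 70.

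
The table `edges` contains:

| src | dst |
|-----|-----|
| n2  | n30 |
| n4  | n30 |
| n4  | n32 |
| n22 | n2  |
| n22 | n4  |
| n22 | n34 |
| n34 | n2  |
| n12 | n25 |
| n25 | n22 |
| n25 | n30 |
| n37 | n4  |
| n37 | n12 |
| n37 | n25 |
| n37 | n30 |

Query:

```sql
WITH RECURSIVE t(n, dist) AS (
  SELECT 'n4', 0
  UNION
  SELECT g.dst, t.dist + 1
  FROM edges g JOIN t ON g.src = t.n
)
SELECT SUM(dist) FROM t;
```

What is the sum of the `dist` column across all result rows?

2

Base: (n4, dist=0).
Iteration 1: edges from {n4} -> (n30, dist=1), (n32, dist=1).
Iteration 2: no outgoing edges from {n30,n32}; recursion stops.
SUM(dist) = 0 + 1 + 1 = 2.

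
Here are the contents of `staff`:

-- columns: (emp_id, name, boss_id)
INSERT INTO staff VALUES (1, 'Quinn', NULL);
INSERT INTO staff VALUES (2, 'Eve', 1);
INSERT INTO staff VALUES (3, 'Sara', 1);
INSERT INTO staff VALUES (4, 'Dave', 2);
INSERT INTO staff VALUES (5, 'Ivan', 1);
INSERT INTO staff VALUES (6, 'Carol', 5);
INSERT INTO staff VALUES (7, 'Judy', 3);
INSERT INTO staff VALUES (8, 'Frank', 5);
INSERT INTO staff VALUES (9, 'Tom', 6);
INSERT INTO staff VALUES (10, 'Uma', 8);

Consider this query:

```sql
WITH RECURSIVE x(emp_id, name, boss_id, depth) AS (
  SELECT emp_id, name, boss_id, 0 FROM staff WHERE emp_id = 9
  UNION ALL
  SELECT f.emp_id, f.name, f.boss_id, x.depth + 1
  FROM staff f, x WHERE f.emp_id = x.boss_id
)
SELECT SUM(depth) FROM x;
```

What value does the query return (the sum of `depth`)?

6

Base: emp_id=9 (Tom), boss_id=6, depth 0.
Iteration 1: join on emp_id=6 -> Carol (id 6, boss_id=5, depth 1).
Iteration 2: join on emp_id=5 -> Ivan (id 5, boss_id=1, depth 2).
Iteration 3: join on emp_id=1 -> Quinn (id 1, boss_id=NULL, depth 3).
Iteration 4: boss_id is NULL; no match; recursion stops.
SUM(depth) = 0 + 1 + 2 + 3 = 6.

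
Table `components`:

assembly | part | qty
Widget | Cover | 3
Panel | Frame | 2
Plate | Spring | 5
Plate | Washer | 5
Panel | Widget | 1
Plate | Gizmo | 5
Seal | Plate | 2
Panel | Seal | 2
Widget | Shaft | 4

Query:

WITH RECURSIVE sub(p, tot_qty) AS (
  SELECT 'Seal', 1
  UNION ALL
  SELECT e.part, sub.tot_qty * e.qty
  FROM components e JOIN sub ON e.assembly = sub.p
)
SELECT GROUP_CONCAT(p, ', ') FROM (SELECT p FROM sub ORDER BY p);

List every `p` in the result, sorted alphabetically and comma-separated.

Base: (Seal, tot_qty=1).
Iteration 1: components of {Seal} -> Plate = 1*2 = 2.
Iteration 2: components of {Plate} -> Gizmo = 2*5 = 10, Spring = 2*5 = 10, Washer = 2*5 = 10.
Iteration 3: no further components; recursion stops.

Gizmo, Plate, Seal, Spring, Washer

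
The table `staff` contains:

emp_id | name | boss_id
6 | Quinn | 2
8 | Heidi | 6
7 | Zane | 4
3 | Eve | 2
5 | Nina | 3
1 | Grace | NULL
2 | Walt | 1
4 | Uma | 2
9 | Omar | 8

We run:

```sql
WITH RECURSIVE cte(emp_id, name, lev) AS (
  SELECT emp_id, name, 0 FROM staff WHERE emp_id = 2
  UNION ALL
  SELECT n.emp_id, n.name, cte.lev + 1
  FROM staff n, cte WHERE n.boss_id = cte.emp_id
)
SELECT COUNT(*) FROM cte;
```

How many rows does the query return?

Base: emp_id=2 (Walt) at lev 0.
Iteration 1: rows with boss_id in {2} -> Eve (id 3, lev 1), Uma (id 4, lev 1), Quinn (id 6, lev 1).
Iteration 2: rows with boss_id in {3,4,6} -> Nina (id 5, lev 2), Zane (id 7, lev 2), Heidi (id 8, lev 2).
Iteration 3: rows with boss_id in {5,7,8} -> Omar (id 9, lev 3).
Iteration 4: no rows with boss_id in {9}; recursion stops.
Total rows emitted: 8.

8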